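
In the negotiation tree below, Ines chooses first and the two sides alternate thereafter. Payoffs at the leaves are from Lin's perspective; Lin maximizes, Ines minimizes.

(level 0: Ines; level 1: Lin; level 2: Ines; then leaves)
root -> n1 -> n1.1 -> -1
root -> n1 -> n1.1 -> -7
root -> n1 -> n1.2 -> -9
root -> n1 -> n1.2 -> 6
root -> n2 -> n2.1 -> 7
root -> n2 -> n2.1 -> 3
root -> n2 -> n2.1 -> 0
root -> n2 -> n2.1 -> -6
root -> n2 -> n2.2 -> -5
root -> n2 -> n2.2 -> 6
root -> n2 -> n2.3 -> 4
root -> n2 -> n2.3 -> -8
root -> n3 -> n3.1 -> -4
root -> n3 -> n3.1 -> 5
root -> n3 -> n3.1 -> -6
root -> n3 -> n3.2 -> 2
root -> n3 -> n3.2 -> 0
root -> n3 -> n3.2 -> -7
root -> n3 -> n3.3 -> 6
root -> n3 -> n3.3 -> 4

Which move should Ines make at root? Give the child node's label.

n1.1 (Ines): min(-1, -7) = -7
n1.2 (Ines): min(-9, 6) = -9
n1 (Lin): max(-7, -9) = -7
n2.1 (Ines): min(7, 3, 0, -6) = -6
n2.2 (Ines): min(-5, 6) = -5
n2.3 (Ines): min(4, -8) = -8
n2 (Lin): max(-6, -5, -8) = -5
n3.1 (Ines): min(-4, 5, -6) = -6
n3.2 (Ines): min(2, 0, -7) = -7
n3.3 (Ines): min(6, 4) = 4
n3 (Lin): max(-6, -7, 4) = 4
root (Ines): min(-7, -5, 4) = -7
Ines at root wants the lowest of {n1=-7, n2=-5, n3=4}, so chooses n1.

n1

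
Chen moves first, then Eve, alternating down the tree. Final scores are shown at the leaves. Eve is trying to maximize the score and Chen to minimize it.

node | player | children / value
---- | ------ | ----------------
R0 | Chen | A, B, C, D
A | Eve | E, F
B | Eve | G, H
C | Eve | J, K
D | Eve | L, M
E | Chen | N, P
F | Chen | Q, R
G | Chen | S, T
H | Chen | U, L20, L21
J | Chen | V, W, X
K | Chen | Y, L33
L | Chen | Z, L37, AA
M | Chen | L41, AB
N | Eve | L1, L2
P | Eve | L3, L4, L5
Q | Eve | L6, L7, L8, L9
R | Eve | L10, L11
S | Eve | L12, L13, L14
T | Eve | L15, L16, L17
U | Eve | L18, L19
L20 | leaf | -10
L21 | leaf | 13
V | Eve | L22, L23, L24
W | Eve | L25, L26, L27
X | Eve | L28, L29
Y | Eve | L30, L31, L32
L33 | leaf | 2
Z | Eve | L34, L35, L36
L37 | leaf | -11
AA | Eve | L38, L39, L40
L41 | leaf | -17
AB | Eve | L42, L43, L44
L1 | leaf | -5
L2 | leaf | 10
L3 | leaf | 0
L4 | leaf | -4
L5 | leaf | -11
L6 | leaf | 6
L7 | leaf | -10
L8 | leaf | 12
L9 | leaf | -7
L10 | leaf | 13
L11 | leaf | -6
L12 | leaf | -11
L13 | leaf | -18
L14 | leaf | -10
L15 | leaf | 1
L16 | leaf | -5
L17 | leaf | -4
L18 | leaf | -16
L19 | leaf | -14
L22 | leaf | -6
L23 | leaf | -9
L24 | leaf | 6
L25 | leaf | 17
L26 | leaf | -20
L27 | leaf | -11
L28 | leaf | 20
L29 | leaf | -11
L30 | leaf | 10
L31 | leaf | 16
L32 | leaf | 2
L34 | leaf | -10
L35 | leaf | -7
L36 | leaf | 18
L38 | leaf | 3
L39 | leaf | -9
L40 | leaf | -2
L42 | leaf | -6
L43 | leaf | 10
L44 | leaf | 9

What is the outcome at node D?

Z (Eve): max(-10, -7, 18) = 18
AA (Eve): max(3, -9, -2) = 3
L (Chen): min(18, -11, 3) = -11
AB (Eve): max(-6, 10, 9) = 10
M (Chen): min(-17, 10) = -17
D (Eve): max(-11, -17) = -11

-11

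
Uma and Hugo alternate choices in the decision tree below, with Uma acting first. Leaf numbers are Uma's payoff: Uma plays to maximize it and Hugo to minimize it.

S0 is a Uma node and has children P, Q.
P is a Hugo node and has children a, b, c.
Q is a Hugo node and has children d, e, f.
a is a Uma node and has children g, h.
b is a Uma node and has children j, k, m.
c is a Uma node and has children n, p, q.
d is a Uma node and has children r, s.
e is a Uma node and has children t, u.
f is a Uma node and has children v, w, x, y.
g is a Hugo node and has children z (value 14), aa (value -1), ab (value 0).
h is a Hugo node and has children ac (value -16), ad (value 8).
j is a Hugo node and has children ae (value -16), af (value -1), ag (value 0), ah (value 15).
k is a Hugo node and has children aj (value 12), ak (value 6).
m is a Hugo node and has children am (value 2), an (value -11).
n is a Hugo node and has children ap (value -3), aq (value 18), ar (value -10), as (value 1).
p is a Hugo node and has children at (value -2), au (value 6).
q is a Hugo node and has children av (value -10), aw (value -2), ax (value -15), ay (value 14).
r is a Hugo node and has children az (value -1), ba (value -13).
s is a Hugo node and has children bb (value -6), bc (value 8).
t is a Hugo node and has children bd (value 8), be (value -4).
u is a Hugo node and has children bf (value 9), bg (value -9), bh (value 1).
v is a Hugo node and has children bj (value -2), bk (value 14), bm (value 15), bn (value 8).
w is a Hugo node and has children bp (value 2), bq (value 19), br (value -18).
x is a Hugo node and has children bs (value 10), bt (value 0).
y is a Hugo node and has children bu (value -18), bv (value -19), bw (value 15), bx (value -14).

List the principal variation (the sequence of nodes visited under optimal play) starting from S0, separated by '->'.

g (Hugo): min(14, -1, 0) = -1
h (Hugo): min(-16, 8) = -16
a (Uma): max(-1, -16) = -1
j (Hugo): min(-16, -1, 0, 15) = -16
k (Hugo): min(12, 6) = 6
m (Hugo): min(2, -11) = -11
b (Uma): max(-16, 6, -11) = 6
n (Hugo): min(-3, 18, -10, 1) = -10
p (Hugo): min(-2, 6) = -2
q (Hugo): min(-10, -2, -15, 14) = -15
c (Uma): max(-10, -2, -15) = -2
P (Hugo): min(-1, 6, -2) = -2
r (Hugo): min(-1, -13) = -13
s (Hugo): min(-6, 8) = -6
d (Uma): max(-13, -6) = -6
t (Hugo): min(8, -4) = -4
u (Hugo): min(9, -9, 1) = -9
e (Uma): max(-4, -9) = -4
v (Hugo): min(-2, 14, 15, 8) = -2
w (Hugo): min(2, 19, -18) = -18
x (Hugo): min(10, 0) = 0
y (Hugo): min(-18, -19, 15, -14) = -19
f (Uma): max(-2, -18, 0, -19) = 0
Q (Hugo): min(-6, -4, 0) = -6
S0 (Uma): max(-2, -6) = -2
At S0, Uma picks P (highest: -2).
At P, Hugo picks c (lowest: -2).
At c, Uma picks p (highest: -2).
At p, Hugo picks at (lowest: -2).
Terminal value -2.

S0 -> P -> c -> p -> at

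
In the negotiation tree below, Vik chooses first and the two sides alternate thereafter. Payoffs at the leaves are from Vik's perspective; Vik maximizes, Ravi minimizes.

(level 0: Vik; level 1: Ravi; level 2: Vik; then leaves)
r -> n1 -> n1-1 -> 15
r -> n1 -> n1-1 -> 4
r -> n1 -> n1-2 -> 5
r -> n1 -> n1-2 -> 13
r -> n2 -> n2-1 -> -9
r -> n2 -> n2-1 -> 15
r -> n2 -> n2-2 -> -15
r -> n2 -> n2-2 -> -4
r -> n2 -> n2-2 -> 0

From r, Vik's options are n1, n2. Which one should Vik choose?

n1-1 (Vik): max(15, 4) = 15
n1-2 (Vik): max(5, 13) = 13
n1 (Ravi): min(15, 13) = 13
n2-1 (Vik): max(-9, 15) = 15
n2-2 (Vik): max(-15, -4, 0) = 0
n2 (Ravi): min(15, 0) = 0
r (Vik): max(13, 0) = 13
Vik at r wants the highest of {n1=13, n2=0}, so chooses n1.

n1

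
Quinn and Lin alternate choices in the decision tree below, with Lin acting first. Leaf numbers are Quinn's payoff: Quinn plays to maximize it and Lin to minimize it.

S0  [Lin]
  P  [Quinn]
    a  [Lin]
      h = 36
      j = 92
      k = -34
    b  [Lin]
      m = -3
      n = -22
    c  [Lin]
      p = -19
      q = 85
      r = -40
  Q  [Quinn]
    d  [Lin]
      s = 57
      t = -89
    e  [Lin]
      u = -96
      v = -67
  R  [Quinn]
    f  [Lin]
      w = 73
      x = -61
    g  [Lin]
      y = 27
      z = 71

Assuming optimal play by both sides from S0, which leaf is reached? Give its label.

a (Lin): min(36, 92, -34) = -34
b (Lin): min(-3, -22) = -22
c (Lin): min(-19, 85, -40) = -40
P (Quinn): max(-34, -22, -40) = -22
d (Lin): min(57, -89) = -89
e (Lin): min(-96, -67) = -96
Q (Quinn): max(-89, -96) = -89
f (Lin): min(73, -61) = -61
g (Lin): min(27, 71) = 27
R (Quinn): max(-61, 27) = 27
S0 (Lin): min(-22, -89, 27) = -89
At S0, Lin picks Q (lowest: -89).
At Q, Quinn picks d (highest: -89).
At d, Lin picks t (lowest: -89).
Terminal value -89.

t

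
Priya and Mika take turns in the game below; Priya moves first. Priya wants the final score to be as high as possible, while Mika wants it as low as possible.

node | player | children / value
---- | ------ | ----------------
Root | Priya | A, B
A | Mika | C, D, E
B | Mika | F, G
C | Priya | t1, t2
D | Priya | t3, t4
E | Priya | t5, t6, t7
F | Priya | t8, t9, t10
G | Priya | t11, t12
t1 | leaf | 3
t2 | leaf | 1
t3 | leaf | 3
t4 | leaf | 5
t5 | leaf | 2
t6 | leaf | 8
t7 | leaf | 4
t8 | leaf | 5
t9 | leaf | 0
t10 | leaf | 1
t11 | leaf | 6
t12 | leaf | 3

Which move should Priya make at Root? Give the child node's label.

C (Priya): max(3, 1) = 3
D (Priya): max(3, 5) = 5
E (Priya): max(2, 8, 4) = 8
A (Mika): min(3, 5, 8) = 3
F (Priya): max(5, 0, 1) = 5
G (Priya): max(6, 3) = 6
B (Mika): min(5, 6) = 5
Root (Priya): max(3, 5) = 5
Priya at Root wants the highest of {A=3, B=5}, so chooses B.

B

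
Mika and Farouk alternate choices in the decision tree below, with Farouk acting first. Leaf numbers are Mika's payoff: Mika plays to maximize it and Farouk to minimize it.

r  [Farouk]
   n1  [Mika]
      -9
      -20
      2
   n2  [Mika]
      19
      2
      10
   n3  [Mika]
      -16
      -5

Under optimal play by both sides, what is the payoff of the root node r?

-5

n1 (Mika): max(-9, -20, 2) = 2
n2 (Mika): max(19, 2, 10) = 19
n3 (Mika): max(-16, -5) = -5
r (Farouk): min(2, 19, -5) = -5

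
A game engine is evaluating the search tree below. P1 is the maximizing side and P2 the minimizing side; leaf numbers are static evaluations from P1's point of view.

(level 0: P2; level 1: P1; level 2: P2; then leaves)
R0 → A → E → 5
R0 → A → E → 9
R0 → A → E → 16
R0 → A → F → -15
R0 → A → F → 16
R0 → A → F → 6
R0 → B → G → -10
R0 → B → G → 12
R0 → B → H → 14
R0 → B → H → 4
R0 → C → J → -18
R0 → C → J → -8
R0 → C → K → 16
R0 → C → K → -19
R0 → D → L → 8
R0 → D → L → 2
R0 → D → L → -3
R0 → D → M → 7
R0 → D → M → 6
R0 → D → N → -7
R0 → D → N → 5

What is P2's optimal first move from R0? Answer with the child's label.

E (P2): min(5, 9, 16) = 5
F (P2): min(-15, 16, 6) = -15
A (P1): max(5, -15) = 5
G (P2): min(-10, 12) = -10
H (P2): min(14, 4) = 4
B (P1): max(-10, 4) = 4
J (P2): min(-18, -8) = -18
K (P2): min(16, -19) = -19
C (P1): max(-18, -19) = -18
L (P2): min(8, 2, -3) = -3
M (P2): min(7, 6) = 6
N (P2): min(-7, 5) = -7
D (P1): max(-3, 6, -7) = 6
R0 (P2): min(5, 4, -18, 6) = -18
P2 at R0 wants the lowest of {A=5, B=4, C=-18, D=6}, so chooses C.

C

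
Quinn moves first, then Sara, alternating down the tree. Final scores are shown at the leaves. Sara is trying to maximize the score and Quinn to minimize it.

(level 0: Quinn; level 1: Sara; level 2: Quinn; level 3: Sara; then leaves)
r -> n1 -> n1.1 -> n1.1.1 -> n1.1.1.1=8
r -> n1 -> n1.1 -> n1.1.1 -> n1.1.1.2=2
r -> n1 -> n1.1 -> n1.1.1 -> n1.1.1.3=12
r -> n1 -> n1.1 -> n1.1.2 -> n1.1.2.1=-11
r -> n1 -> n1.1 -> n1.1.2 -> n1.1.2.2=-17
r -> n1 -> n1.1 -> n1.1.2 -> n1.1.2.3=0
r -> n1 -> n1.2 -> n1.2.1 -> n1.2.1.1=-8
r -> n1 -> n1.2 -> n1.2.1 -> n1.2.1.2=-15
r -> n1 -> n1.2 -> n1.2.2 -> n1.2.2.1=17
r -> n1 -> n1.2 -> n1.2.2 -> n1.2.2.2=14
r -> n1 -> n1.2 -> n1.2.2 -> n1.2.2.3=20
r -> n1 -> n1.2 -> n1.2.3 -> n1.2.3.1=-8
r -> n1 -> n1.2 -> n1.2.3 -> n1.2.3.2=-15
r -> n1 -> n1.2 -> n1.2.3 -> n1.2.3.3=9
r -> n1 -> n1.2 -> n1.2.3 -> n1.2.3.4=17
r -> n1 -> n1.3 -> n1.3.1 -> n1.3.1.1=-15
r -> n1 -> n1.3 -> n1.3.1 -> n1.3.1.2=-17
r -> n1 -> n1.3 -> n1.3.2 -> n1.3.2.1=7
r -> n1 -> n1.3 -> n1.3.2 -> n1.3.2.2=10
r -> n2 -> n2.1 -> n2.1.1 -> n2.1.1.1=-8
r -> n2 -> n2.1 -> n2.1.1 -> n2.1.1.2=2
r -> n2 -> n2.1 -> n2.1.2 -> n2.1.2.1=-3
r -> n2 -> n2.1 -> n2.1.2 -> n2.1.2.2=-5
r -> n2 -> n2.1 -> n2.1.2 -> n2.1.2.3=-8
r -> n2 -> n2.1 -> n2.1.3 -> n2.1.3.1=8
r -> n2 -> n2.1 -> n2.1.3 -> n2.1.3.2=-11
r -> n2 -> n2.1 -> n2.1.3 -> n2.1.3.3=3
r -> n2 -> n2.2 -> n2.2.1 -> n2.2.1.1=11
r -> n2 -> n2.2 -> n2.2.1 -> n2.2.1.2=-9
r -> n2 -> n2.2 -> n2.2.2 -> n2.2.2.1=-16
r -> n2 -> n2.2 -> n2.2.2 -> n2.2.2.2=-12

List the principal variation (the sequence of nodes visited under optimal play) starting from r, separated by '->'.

n1.1.1 (Sara): max(8, 2, 12) = 12
n1.1.2 (Sara): max(-11, -17, 0) = 0
n1.1 (Quinn): min(12, 0) = 0
n1.2.1 (Sara): max(-8, -15) = -8
n1.2.2 (Sara): max(17, 14, 20) = 20
n1.2.3 (Sara): max(-8, -15, 9, 17) = 17
n1.2 (Quinn): min(-8, 20, 17) = -8
n1.3.1 (Sara): max(-15, -17) = -15
n1.3.2 (Sara): max(7, 10) = 10
n1.3 (Quinn): min(-15, 10) = -15
n1 (Sara): max(0, -8, -15) = 0
n2.1.1 (Sara): max(-8, 2) = 2
n2.1.2 (Sara): max(-3, -5, -8) = -3
n2.1.3 (Sara): max(8, -11, 3) = 8
n2.1 (Quinn): min(2, -3, 8) = -3
n2.2.1 (Sara): max(11, -9) = 11
n2.2.2 (Sara): max(-16, -12) = -12
n2.2 (Quinn): min(11, -12) = -12
n2 (Sara): max(-3, -12) = -3
r (Quinn): min(0, -3) = -3
At r, Quinn picks n2 (lowest: -3).
At n2, Sara picks n2.1 (highest: -3).
At n2.1, Quinn picks n2.1.2 (lowest: -3).
At n2.1.2, Sara picks n2.1.2.1 (highest: -3).
Terminal value -3.

r -> n2 -> n2.1 -> n2.1.2 -> n2.1.2.1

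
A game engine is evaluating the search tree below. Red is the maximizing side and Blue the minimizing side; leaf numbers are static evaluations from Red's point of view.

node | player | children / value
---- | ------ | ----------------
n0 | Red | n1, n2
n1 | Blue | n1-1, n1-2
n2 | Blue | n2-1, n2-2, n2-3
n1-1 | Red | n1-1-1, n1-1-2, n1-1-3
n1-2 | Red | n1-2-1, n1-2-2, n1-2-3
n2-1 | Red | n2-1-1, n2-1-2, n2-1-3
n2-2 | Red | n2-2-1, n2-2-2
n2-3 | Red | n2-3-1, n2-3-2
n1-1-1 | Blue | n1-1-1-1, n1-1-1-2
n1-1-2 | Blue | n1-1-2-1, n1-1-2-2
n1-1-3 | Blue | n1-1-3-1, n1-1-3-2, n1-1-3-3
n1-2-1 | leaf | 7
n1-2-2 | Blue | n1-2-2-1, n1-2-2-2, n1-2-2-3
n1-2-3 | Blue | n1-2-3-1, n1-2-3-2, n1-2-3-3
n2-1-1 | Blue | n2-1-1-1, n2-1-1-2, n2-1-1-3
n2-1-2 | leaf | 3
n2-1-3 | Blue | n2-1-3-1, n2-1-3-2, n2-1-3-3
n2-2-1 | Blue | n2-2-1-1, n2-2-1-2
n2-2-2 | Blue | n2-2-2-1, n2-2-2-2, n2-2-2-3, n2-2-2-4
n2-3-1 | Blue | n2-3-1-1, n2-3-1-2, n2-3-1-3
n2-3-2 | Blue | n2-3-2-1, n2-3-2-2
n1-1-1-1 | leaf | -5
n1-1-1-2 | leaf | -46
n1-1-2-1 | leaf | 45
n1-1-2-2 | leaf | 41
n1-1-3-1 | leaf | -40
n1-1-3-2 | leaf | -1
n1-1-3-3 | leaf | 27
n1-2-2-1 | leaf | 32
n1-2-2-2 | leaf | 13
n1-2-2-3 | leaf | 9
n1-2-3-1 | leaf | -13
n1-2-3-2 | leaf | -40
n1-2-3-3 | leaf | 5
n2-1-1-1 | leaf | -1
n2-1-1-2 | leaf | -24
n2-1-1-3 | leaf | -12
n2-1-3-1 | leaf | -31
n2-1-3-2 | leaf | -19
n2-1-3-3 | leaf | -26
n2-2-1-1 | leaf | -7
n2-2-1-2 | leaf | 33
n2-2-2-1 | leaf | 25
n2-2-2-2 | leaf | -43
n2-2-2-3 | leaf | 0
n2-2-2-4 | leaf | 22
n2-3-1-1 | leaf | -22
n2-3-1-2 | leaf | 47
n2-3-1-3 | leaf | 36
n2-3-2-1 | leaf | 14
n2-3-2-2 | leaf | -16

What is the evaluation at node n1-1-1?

-46

n1-1-1 (Blue): min(-5, -46) = -46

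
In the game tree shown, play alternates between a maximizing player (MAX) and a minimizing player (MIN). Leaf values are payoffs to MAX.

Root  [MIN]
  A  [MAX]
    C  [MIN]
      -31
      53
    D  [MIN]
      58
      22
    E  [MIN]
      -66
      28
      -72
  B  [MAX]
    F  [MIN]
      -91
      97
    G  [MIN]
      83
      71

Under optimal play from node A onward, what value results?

22

C (MIN): min(-31, 53) = -31
D (MIN): min(58, 22) = 22
E (MIN): min(-66, 28, -72) = -72
A (MAX): max(-31, 22, -72) = 22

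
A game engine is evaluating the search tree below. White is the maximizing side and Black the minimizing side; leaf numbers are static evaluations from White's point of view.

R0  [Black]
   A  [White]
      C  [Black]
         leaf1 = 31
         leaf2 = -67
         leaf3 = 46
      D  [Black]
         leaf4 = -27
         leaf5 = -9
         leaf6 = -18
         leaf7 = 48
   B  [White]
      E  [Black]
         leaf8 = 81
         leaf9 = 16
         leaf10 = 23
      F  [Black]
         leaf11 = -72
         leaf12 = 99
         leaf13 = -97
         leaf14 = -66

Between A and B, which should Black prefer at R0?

C (Black): min(31, -67, 46) = -67
D (Black): min(-27, -9, -18, 48) = -27
A (White): max(-67, -27) = -27
E (Black): min(81, 16, 23) = 16
F (Black): min(-72, 99, -97, -66) = -97
B (White): max(16, -97) = 16
Black prefers the lower value; A=-27, B=16. A is better since -27 < 16.

A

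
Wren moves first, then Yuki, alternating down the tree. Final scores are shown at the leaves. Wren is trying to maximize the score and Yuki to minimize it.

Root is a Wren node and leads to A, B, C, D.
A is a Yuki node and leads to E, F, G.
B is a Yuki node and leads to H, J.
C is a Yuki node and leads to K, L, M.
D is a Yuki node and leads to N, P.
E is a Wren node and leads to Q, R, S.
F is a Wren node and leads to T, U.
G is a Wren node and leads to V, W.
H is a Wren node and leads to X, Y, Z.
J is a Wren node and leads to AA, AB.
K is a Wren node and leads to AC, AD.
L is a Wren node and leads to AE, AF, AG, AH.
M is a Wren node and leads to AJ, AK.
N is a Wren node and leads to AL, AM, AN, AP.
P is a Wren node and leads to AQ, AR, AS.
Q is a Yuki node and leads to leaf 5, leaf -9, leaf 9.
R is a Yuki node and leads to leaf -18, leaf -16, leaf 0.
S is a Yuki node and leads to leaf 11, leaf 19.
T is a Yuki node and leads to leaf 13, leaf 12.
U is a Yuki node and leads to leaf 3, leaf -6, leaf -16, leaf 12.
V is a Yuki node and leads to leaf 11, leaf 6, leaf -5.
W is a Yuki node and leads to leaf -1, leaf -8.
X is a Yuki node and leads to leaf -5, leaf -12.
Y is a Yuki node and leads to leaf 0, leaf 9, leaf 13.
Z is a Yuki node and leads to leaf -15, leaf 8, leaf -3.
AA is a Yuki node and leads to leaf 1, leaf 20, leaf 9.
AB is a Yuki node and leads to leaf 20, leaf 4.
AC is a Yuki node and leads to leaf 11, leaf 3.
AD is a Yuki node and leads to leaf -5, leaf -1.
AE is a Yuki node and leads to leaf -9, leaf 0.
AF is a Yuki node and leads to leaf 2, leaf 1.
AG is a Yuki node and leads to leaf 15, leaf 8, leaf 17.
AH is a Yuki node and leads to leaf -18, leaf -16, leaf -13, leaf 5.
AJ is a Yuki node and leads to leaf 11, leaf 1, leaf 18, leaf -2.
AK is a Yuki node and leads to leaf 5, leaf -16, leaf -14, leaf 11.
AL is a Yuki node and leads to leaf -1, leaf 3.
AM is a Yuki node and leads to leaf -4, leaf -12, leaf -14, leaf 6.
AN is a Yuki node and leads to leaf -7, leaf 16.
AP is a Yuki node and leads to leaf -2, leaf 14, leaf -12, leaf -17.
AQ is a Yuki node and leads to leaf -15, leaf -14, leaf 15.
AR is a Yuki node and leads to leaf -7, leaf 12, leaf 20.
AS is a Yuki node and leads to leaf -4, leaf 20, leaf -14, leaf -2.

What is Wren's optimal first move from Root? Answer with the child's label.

B

Q (Yuki): min(5, -9, 9) = -9
R (Yuki): min(-18, -16, 0) = -18
S (Yuki): min(11, 19) = 11
E (Wren): max(-9, -18, 11) = 11
T (Yuki): min(13, 12) = 12
U (Yuki): min(3, -6, -16, 12) = -16
F (Wren): max(12, -16) = 12
V (Yuki): min(11, 6, -5) = -5
W (Yuki): min(-1, -8) = -8
G (Wren): max(-5, -8) = -5
A (Yuki): min(11, 12, -5) = -5
X (Yuki): min(-5, -12) = -12
Y (Yuki): min(0, 9, 13) = 0
Z (Yuki): min(-15, 8, -3) = -15
H (Wren): max(-12, 0, -15) = 0
AA (Yuki): min(1, 20, 9) = 1
AB (Yuki): min(20, 4) = 4
J (Wren): max(1, 4) = 4
B (Yuki): min(0, 4) = 0
AC (Yuki): min(11, 3) = 3
AD (Yuki): min(-5, -1) = -5
K (Wren): max(3, -5) = 3
AE (Yuki): min(-9, 0) = -9
AF (Yuki): min(2, 1) = 1
AG (Yuki): min(15, 8, 17) = 8
AH (Yuki): min(-18, -16, -13, 5) = -18
L (Wren): max(-9, 1, 8, -18) = 8
AJ (Yuki): min(11, 1, 18, -2) = -2
AK (Yuki): min(5, -16, -14, 11) = -16
M (Wren): max(-2, -16) = -2
C (Yuki): min(3, 8, -2) = -2
AL (Yuki): min(-1, 3) = -1
AM (Yuki): min(-4, -12, -14, 6) = -14
AN (Yuki): min(-7, 16) = -7
AP (Yuki): min(-2, 14, -12, -17) = -17
N (Wren): max(-1, -14, -7, -17) = -1
AQ (Yuki): min(-15, -14, 15) = -15
AR (Yuki): min(-7, 12, 20) = -7
AS (Yuki): min(-4, 20, -14, -2) = -14
P (Wren): max(-15, -7, -14) = -7
D (Yuki): min(-1, -7) = -7
Root (Wren): max(-5, 0, -2, -7) = 0
Wren at Root wants the highest of {A=-5, B=0, C=-2, D=-7}, so chooses B.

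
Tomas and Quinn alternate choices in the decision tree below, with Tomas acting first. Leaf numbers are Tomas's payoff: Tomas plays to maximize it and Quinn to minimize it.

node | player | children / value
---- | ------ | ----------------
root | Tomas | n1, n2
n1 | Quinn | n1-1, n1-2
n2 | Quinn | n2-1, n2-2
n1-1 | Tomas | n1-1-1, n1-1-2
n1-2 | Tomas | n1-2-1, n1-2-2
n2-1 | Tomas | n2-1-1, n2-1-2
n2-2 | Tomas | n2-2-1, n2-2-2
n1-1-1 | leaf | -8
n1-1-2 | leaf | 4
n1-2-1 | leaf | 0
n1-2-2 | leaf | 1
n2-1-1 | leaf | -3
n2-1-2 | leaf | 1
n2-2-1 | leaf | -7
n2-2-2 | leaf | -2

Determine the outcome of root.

n1-1 (Tomas): max(-8, 4) = 4
n1-2 (Tomas): max(0, 1) = 1
n1 (Quinn): min(4, 1) = 1
n2-1 (Tomas): max(-3, 1) = 1
n2-2 (Tomas): max(-7, -2) = -2
n2 (Quinn): min(1, -2) = -2
root (Tomas): max(1, -2) = 1

1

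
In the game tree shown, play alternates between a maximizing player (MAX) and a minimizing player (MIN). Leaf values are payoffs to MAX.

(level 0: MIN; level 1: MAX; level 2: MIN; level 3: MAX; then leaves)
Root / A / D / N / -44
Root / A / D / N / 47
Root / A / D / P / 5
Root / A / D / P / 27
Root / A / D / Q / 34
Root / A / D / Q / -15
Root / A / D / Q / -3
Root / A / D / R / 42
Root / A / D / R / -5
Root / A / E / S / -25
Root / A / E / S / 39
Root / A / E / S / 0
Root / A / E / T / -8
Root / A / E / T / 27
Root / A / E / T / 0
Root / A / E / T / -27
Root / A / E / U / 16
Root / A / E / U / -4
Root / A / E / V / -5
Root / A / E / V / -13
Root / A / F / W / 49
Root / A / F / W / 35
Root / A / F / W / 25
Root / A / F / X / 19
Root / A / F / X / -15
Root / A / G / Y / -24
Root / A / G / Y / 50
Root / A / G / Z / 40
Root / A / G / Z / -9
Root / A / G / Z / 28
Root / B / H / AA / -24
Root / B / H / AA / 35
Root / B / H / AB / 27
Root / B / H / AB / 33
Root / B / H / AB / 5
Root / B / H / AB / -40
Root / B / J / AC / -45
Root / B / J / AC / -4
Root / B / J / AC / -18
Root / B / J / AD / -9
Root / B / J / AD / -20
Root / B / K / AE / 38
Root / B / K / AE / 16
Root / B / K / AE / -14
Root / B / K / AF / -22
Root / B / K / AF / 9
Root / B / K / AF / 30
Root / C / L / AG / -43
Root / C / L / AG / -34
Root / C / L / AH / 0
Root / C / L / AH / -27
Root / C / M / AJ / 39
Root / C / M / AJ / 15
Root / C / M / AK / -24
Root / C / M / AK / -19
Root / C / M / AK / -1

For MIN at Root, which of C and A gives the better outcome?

AG (MAX): max(-43, -34) = -34
AH (MAX): max(0, -27) = 0
L (MIN): min(-34, 0) = -34
AJ (MAX): max(39, 15) = 39
AK (MAX): max(-24, -19, -1) = -1
M (MIN): min(39, -1) = -1
C (MAX): max(-34, -1) = -1
N (MAX): max(-44, 47) = 47
P (MAX): max(5, 27) = 27
Q (MAX): max(34, -15, -3) = 34
R (MAX): max(42, -5) = 42
D (MIN): min(47, 27, 34, 42) = 27
S (MAX): max(-25, 39, 0) = 39
T (MAX): max(-8, 27, 0, -27) = 27
U (MAX): max(16, -4) = 16
V (MAX): max(-5, -13) = -5
E (MIN): min(39, 27, 16, -5) = -5
W (MAX): max(49, 35, 25) = 49
X (MAX): max(19, -15) = 19
F (MIN): min(49, 19) = 19
Y (MAX): max(-24, 50) = 50
Z (MAX): max(40, -9, 28) = 40
G (MIN): min(50, 40) = 40
A (MAX): max(27, -5, 19, 40) = 40
MIN prefers the lower value; C=-1, A=40. C is better since -1 < 40.

C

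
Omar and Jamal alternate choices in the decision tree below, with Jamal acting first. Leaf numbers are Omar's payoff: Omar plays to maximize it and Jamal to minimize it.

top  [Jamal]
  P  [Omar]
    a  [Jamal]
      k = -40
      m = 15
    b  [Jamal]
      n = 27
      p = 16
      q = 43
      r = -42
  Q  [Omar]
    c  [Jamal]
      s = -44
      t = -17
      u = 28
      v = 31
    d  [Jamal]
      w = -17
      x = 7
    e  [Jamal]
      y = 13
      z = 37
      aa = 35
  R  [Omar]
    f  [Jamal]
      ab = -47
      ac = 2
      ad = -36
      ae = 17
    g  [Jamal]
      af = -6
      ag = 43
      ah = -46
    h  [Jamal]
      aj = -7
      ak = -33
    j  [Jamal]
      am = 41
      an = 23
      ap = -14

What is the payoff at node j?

j (Jamal): min(41, 23, -14) = -14

-14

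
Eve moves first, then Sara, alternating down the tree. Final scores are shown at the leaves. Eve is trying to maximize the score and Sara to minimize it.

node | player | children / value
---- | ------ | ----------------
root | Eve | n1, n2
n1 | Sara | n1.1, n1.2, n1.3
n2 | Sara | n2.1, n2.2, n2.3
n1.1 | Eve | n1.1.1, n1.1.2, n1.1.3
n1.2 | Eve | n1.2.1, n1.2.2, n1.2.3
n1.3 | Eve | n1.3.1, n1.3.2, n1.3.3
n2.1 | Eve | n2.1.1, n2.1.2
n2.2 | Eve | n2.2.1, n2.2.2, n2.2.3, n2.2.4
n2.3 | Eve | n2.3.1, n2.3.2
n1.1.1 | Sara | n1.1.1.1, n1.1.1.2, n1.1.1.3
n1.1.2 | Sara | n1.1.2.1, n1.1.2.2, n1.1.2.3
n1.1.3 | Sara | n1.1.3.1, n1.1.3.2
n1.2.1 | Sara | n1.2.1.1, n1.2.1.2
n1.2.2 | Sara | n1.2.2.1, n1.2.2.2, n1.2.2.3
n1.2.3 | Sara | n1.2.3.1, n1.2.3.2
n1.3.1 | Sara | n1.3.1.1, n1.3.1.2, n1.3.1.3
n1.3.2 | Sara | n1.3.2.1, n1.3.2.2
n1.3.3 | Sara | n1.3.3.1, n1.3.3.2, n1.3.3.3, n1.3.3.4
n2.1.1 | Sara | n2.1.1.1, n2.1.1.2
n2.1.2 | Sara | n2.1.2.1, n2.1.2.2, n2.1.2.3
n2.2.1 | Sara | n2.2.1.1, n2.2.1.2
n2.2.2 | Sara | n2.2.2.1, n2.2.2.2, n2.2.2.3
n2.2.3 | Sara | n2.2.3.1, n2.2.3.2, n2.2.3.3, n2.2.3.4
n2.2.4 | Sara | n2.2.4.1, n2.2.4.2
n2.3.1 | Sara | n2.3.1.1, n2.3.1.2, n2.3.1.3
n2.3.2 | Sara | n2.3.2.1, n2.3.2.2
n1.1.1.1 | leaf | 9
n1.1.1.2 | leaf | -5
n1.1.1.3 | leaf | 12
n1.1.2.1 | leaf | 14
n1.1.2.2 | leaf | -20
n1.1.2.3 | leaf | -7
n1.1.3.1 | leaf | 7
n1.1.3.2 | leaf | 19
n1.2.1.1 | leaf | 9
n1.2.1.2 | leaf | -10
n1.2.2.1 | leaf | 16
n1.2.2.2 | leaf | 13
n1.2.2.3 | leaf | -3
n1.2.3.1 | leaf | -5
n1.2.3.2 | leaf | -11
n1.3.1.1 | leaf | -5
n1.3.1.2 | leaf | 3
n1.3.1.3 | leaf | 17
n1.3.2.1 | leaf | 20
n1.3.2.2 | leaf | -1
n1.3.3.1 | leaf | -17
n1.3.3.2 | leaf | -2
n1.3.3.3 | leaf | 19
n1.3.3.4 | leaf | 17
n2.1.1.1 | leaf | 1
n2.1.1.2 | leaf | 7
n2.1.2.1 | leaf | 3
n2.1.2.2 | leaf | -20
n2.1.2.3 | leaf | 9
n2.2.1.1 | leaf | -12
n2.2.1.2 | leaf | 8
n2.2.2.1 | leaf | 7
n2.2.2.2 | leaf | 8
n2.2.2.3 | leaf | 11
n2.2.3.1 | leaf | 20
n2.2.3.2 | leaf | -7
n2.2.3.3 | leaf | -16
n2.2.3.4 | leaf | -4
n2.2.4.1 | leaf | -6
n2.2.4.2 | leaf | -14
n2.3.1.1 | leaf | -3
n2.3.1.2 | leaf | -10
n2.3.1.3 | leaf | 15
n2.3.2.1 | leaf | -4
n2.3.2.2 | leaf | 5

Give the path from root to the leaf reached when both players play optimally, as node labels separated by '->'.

root -> n1 -> n1.2 -> n1.2.2 -> n1.2.2.3

n1.1.1 (Sara): min(9, -5, 12) = -5
n1.1.2 (Sara): min(14, -20, -7) = -20
n1.1.3 (Sara): min(7, 19) = 7
n1.1 (Eve): max(-5, -20, 7) = 7
n1.2.1 (Sara): min(9, -10) = -10
n1.2.2 (Sara): min(16, 13, -3) = -3
n1.2.3 (Sara): min(-5, -11) = -11
n1.2 (Eve): max(-10, -3, -11) = -3
n1.3.1 (Sara): min(-5, 3, 17) = -5
n1.3.2 (Sara): min(20, -1) = -1
n1.3.3 (Sara): min(-17, -2, 19, 17) = -17
n1.3 (Eve): max(-5, -1, -17) = -1
n1 (Sara): min(7, -3, -1) = -3
n2.1.1 (Sara): min(1, 7) = 1
n2.1.2 (Sara): min(3, -20, 9) = -20
n2.1 (Eve): max(1, -20) = 1
n2.2.1 (Sara): min(-12, 8) = -12
n2.2.2 (Sara): min(7, 8, 11) = 7
n2.2.3 (Sara): min(20, -7, -16, -4) = -16
n2.2.4 (Sara): min(-6, -14) = -14
n2.2 (Eve): max(-12, 7, -16, -14) = 7
n2.3.1 (Sara): min(-3, -10, 15) = -10
n2.3.2 (Sara): min(-4, 5) = -4
n2.3 (Eve): max(-10, -4) = -4
n2 (Sara): min(1, 7, -4) = -4
root (Eve): max(-3, -4) = -3
At root, Eve picks n1 (highest: -3).
At n1, Sara picks n1.2 (lowest: -3).
At n1.2, Eve picks n1.2.2 (highest: -3).
At n1.2.2, Sara picks n1.2.2.3 (lowest: -3).
Terminal value -3.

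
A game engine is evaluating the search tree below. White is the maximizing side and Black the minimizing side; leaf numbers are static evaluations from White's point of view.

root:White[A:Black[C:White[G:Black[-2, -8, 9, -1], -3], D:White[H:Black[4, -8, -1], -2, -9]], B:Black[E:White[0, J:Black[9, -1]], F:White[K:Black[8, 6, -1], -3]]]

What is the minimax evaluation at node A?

-3

G (Black): min(-2, -8, 9, -1) = -8
C (White): max(-8, -3) = -3
H (Black): min(4, -8, -1) = -8
D (White): max(-8, -2, -9) = -2
A (Black): min(-3, -2) = -3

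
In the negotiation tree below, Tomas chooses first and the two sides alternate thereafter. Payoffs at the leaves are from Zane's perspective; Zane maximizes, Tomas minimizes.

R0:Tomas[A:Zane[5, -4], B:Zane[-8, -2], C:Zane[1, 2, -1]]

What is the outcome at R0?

A (Zane): max(5, -4) = 5
B (Zane): max(-8, -2) = -2
C (Zane): max(1, 2, -1) = 2
R0 (Tomas): min(5, -2, 2) = -2

-2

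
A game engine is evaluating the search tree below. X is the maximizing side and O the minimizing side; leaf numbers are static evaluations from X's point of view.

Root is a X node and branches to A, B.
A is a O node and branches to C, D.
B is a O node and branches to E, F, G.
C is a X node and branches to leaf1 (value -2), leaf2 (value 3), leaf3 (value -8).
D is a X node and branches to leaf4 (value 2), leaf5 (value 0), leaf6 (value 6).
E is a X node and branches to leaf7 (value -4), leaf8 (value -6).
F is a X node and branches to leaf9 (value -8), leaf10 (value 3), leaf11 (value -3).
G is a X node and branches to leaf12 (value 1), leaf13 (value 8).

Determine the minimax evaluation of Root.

3

C (X): max(-2, 3, -8) = 3
D (X): max(2, 0, 6) = 6
A (O): min(3, 6) = 3
E (X): max(-4, -6) = -4
F (X): max(-8, 3, -3) = 3
G (X): max(1, 8) = 8
B (O): min(-4, 3, 8) = -4
Root (X): max(3, -4) = 3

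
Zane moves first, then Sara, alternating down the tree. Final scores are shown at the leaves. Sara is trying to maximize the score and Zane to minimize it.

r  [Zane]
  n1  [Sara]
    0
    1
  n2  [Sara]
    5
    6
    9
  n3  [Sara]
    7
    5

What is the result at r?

1

n1 (Sara): max(0, 1) = 1
n2 (Sara): max(5, 6, 9) = 9
n3 (Sara): max(7, 5) = 7
r (Zane): min(1, 9, 7) = 1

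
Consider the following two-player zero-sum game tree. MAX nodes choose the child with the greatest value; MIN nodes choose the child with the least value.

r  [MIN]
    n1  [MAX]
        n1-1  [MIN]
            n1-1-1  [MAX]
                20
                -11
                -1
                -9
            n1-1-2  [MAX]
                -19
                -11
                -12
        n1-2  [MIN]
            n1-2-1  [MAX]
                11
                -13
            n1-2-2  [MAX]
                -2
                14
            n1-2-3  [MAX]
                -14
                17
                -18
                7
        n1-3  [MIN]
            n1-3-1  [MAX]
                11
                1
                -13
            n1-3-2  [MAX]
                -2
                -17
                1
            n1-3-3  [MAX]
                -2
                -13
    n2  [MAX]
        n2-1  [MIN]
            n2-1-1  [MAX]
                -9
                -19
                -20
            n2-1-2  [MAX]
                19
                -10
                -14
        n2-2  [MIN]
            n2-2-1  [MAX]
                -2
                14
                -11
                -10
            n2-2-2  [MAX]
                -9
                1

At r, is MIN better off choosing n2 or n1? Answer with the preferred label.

n2-1-1 (MAX): max(-9, -19, -20) = -9
n2-1-2 (MAX): max(19, -10, -14) = 19
n2-1 (MIN): min(-9, 19) = -9
n2-2-1 (MAX): max(-2, 14, -11, -10) = 14
n2-2-2 (MAX): max(-9, 1) = 1
n2-2 (MIN): min(14, 1) = 1
n2 (MAX): max(-9, 1) = 1
n1-1-1 (MAX): max(20, -11, -1, -9) = 20
n1-1-2 (MAX): max(-19, -11, -12) = -11
n1-1 (MIN): min(20, -11) = -11
n1-2-1 (MAX): max(11, -13) = 11
n1-2-2 (MAX): max(-2, 14) = 14
n1-2-3 (MAX): max(-14, 17, -18, 7) = 17
n1-2 (MIN): min(11, 14, 17) = 11
n1-3-1 (MAX): max(11, 1, -13) = 11
n1-3-2 (MAX): max(-2, -17, 1) = 1
n1-3-3 (MAX): max(-2, -13) = -2
n1-3 (MIN): min(11, 1, -2) = -2
n1 (MAX): max(-11, 11, -2) = 11
MIN prefers the lower value; n2=1, n1=11. n2 is better since 1 < 11.

n2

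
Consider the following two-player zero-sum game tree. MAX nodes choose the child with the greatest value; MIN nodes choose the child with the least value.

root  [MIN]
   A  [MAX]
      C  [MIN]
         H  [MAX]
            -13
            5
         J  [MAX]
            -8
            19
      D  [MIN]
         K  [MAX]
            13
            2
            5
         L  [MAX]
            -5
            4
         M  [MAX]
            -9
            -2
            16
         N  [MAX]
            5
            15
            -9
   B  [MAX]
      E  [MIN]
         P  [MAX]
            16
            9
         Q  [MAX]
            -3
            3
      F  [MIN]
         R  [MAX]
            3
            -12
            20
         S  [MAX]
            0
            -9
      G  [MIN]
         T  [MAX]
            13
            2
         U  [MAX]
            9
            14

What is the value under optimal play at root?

H (MAX): max(-13, 5) = 5
J (MAX): max(-8, 19) = 19
C (MIN): min(5, 19) = 5
K (MAX): max(13, 2, 5) = 13
L (MAX): max(-5, 4) = 4
M (MAX): max(-9, -2, 16) = 16
N (MAX): max(5, 15, -9) = 15
D (MIN): min(13, 4, 16, 15) = 4
A (MAX): max(5, 4) = 5
P (MAX): max(16, 9) = 16
Q (MAX): max(-3, 3) = 3
E (MIN): min(16, 3) = 3
R (MAX): max(3, -12, 20) = 20
S (MAX): max(0, -9) = 0
F (MIN): min(20, 0) = 0
T (MAX): max(13, 2) = 13
U (MAX): max(9, 14) = 14
G (MIN): min(13, 14) = 13
B (MAX): max(3, 0, 13) = 13
root (MIN): min(5, 13) = 5

5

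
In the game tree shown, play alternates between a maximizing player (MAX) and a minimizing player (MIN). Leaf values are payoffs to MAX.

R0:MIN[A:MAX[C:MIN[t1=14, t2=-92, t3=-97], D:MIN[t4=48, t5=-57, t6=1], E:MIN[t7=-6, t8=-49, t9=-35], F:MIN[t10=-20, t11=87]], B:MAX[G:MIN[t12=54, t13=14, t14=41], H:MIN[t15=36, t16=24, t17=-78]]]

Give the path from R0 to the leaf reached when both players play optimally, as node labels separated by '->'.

C (MIN): min(14, -92, -97) = -97
D (MIN): min(48, -57, 1) = -57
E (MIN): min(-6, -49, -35) = -49
F (MIN): min(-20, 87) = -20
A (MAX): max(-97, -57, -49, -20) = -20
G (MIN): min(54, 14, 41) = 14
H (MIN): min(36, 24, -78) = -78
B (MAX): max(14, -78) = 14
R0 (MIN): min(-20, 14) = -20
At R0, MIN picks A (lowest: -20).
At A, MAX picks F (highest: -20).
At F, MIN picks t10 (lowest: -20).
Terminal value -20.

R0 -> A -> F -> t10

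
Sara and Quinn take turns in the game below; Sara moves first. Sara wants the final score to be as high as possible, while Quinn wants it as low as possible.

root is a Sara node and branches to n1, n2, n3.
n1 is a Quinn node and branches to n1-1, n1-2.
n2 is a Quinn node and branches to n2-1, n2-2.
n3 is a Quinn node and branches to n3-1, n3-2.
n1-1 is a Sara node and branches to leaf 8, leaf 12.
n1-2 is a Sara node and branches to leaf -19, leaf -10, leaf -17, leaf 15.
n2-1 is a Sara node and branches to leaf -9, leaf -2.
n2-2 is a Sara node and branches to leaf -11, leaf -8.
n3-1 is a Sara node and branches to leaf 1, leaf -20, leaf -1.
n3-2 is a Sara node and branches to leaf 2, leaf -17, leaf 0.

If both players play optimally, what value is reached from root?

12

n1-1 (Sara): max(8, 12) = 12
n1-2 (Sara): max(-19, -10, -17, 15) = 15
n1 (Quinn): min(12, 15) = 12
n2-1 (Sara): max(-9, -2) = -2
n2-2 (Sara): max(-11, -8) = -8
n2 (Quinn): min(-2, -8) = -8
n3-1 (Sara): max(1, -20, -1) = 1
n3-2 (Sara): max(2, -17, 0) = 2
n3 (Quinn): min(1, 2) = 1
root (Sara): max(12, -8, 1) = 12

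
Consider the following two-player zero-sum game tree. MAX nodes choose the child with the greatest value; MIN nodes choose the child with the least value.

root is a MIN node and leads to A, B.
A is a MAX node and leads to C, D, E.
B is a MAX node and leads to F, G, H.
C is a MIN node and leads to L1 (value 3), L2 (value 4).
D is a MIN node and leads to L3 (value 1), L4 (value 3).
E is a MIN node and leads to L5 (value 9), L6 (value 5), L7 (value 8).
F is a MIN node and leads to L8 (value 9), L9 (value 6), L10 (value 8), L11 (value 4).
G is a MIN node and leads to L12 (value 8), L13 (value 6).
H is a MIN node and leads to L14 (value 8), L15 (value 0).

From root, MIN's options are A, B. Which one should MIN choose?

A

C (MIN): min(3, 4) = 3
D (MIN): min(1, 3) = 1
E (MIN): min(9, 5, 8) = 5
A (MAX): max(3, 1, 5) = 5
F (MIN): min(9, 6, 8, 4) = 4
G (MIN): min(8, 6) = 6
H (MIN): min(8, 0) = 0
B (MAX): max(4, 6, 0) = 6
root (MIN): min(5, 6) = 5
MIN at root wants the lowest of {A=5, B=6}, so chooses A.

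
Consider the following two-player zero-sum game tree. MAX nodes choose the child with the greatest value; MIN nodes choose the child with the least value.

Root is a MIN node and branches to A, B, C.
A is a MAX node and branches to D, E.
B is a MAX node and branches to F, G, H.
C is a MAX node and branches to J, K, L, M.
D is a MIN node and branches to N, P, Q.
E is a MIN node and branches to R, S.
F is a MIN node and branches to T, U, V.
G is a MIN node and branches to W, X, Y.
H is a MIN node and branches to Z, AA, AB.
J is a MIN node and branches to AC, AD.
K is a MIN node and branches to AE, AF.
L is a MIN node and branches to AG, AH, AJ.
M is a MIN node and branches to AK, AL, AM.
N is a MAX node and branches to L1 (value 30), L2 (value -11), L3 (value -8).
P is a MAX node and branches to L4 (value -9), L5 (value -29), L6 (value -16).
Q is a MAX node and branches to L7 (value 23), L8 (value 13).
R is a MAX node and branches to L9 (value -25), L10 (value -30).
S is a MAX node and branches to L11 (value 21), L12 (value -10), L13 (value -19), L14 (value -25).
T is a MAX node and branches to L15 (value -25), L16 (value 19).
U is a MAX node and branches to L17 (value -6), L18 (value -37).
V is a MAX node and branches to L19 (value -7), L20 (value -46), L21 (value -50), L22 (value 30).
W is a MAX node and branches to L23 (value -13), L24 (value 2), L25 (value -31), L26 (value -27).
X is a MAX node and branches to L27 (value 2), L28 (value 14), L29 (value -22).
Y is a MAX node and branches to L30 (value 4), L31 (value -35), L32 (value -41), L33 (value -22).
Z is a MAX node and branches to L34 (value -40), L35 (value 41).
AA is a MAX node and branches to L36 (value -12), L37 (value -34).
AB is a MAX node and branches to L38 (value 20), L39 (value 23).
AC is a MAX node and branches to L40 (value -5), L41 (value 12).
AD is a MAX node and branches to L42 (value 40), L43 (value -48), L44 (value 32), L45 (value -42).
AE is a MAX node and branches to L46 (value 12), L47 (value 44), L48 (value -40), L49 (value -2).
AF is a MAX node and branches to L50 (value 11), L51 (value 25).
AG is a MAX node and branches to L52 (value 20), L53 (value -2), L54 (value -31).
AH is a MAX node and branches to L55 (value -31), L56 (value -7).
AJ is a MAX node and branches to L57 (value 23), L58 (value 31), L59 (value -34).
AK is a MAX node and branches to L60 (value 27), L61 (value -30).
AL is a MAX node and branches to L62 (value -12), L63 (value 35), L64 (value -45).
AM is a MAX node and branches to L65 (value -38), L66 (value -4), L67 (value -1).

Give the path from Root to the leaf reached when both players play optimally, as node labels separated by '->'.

N (MAX): max(30, -11, -8) = 30
P (MAX): max(-9, -29, -16) = -9
Q (MAX): max(23, 13) = 23
D (MIN): min(30, -9, 23) = -9
R (MAX): max(-25, -30) = -25
S (MAX): max(21, -10, -19, -25) = 21
E (MIN): min(-25, 21) = -25
A (MAX): max(-9, -25) = -9
T (MAX): max(-25, 19) = 19
U (MAX): max(-6, -37) = -6
V (MAX): max(-7, -46, -50, 30) = 30
F (MIN): min(19, -6, 30) = -6
W (MAX): max(-13, 2, -31, -27) = 2
X (MAX): max(2, 14, -22) = 14
Y (MAX): max(4, -35, -41, -22) = 4
G (MIN): min(2, 14, 4) = 2
Z (MAX): max(-40, 41) = 41
AA (MAX): max(-12, -34) = -12
AB (MAX): max(20, 23) = 23
H (MIN): min(41, -12, 23) = -12
B (MAX): max(-6, 2, -12) = 2
AC (MAX): max(-5, 12) = 12
AD (MAX): max(40, -48, 32, -42) = 40
J (MIN): min(12, 40) = 12
AE (MAX): max(12, 44, -40, -2) = 44
AF (MAX): max(11, 25) = 25
K (MIN): min(44, 25) = 25
AG (MAX): max(20, -2, -31) = 20
AH (MAX): max(-31, -7) = -7
AJ (MAX): max(23, 31, -34) = 31
L (MIN): min(20, -7, 31) = -7
AK (MAX): max(27, -30) = 27
AL (MAX): max(-12, 35, -45) = 35
AM (MAX): max(-38, -4, -1) = -1
M (MIN): min(27, 35, -1) = -1
C (MAX): max(12, 25, -7, -1) = 25
Root (MIN): min(-9, 2, 25) = -9
At Root, MIN picks A (lowest: -9).
At A, MAX picks D (highest: -9).
At D, MIN picks P (lowest: -9).
At P, MAX picks L4 (highest: -9).
Terminal value -9.

Root -> A -> D -> P -> L4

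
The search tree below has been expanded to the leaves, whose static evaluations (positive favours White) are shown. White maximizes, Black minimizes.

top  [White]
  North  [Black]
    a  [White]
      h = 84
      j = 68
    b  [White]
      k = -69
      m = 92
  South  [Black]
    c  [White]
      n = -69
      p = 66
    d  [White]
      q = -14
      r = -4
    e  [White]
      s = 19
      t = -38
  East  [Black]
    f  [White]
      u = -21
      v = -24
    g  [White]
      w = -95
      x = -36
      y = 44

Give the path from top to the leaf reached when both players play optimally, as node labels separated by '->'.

top -> North -> a -> h

a (White): max(84, 68) = 84
b (White): max(-69, 92) = 92
North (Black): min(84, 92) = 84
c (White): max(-69, 66) = 66
d (White): max(-14, -4) = -4
e (White): max(19, -38) = 19
South (Black): min(66, -4, 19) = -4
f (White): max(-21, -24) = -21
g (White): max(-95, -36, 44) = 44
East (Black): min(-21, 44) = -21
top (White): max(84, -4, -21) = 84
At top, White picks North (highest: 84).
At North, Black picks a (lowest: 84).
At a, White picks h (highest: 84).
Terminal value 84.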